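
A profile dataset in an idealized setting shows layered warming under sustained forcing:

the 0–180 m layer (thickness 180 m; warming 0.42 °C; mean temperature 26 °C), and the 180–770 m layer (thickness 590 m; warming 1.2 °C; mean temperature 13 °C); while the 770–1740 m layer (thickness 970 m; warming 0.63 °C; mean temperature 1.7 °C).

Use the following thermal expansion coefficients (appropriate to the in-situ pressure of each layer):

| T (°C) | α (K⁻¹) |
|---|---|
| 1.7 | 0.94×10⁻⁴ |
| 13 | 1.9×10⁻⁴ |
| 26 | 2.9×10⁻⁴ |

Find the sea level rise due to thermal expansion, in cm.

21.4 cm

Layer 1 at 26 °C → α = 2.9×10⁻⁴ K⁻¹
Layer 2 at 13 °C → α = 1.9×10⁻⁴ K⁻¹
Layer 3 at 1.7 °C → α = 0.94×10⁻⁴ K⁻¹
2.9×10⁻⁴ × 0.42 × 180 = 0.021924 m
Layer 2: 590 × 1.9×10⁻⁴ × 1.2 = 0.13452 m
970 × 0.94×10⁻⁴ × 0.63 = 0.0574434 m
Δh = 0.021924 + 0.13452 + 0.0574434 = 0.2138874 m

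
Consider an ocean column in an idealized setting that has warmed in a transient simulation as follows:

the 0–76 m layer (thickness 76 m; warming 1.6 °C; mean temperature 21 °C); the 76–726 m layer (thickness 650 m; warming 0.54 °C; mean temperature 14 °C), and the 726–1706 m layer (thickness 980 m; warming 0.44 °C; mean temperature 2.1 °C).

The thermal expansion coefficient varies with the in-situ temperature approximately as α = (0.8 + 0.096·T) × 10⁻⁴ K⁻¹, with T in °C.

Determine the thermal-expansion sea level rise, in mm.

Δh = 150 mm

Layer 1: α = (0.8 + 0.096×21)×10⁻⁴ = 2.816×10⁻⁴ K⁻¹
Layer 2: α = (0.8 + 0.096×14)×10⁻⁴ = 2.144×10⁻⁴ K⁻¹
Layer 3: α = (0.8 + 0.096×2.1)×10⁻⁴ = 1.0016×10⁻⁴ K⁻¹
Layer 1: 1.6 × 76 × 2.816×10⁻⁴ = 0.03424256 m
Layer 2: 650 × 2.144×10⁻⁴ × 0.54 = 0.0752544 m
Layer 3: 0.44 × 1.0016×10⁻⁴ × 980 = 0.043188992 m
Δh = 0.03424256 + 0.0752544 + 0.043188992 = 0.152685952 m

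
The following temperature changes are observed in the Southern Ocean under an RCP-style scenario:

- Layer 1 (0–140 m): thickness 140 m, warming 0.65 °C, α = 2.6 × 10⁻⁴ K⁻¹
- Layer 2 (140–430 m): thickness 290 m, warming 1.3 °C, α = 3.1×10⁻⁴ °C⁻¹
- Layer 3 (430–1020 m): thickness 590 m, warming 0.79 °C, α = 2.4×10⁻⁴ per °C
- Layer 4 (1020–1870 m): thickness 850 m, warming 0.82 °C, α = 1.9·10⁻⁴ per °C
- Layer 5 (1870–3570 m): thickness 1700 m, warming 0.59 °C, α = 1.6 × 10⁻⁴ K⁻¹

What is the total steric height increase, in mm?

0–140 m: 140 × 0.65 × 2.6×10⁻⁴ = 0.02366 m
140–430 m: 1.3 × 290 × 3.1×10⁻⁴ = 0.11687 m
2.4×10⁻⁴ × 0.79 × 590 = 0.111864 m
1020–1870 m: 1.9×10⁻⁴ × 0.82 × 850 = 0.13243 m
1.6×10⁻⁴ × 1700 × 0.59 = 0.16048 m
Δh = 0.02366 + 0.11687 + 0.111864 + 0.13243 + 0.16048 = 0.545304 m

Δh = 545 mm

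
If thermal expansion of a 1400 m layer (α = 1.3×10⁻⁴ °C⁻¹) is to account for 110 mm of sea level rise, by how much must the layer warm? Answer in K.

ΔT = Δh/(αH) = 0.11 / (1.3×10⁻⁴ × 1400) ≈ 0.6044 K

ΔT ≈ 0.604 K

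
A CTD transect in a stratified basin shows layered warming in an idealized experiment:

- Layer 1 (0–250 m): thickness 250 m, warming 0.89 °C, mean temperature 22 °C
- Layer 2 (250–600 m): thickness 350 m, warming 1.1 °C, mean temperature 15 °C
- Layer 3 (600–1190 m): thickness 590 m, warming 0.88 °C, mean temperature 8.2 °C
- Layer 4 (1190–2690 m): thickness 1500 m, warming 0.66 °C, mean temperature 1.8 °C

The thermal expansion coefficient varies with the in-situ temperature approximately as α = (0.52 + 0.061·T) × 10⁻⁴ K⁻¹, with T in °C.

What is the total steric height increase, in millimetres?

Δh = 212 mm

Layer 1: α = (0.52 + 0.061×22)×10⁻⁴ = 1.862×10⁻⁴ K⁻¹
Layer 2: α = (0.52 + 0.061×15)×10⁻⁴ = 1.435×10⁻⁴ K⁻¹
Layer 3: α = (0.52 + 0.061×8.2)×10⁻⁴ = 1.0202×10⁻⁴ K⁻¹
Layer 4: α = (0.52 + 0.061×1.8)×10⁻⁴ = 0.6298×10⁻⁴ K⁻¹
Layer 1: 250 × 1.862×10⁻⁴ × 0.89 = 0.0414295 m
Layer 2: 1.1 × 350 × 1.435×10⁻⁴ = 0.0552475 m
Layer 3: 590 × 1.0202×10⁻⁴ × 0.88 = 0.052968784 m
1190–2690 m: 0.6298×10⁻⁴ × 1500 × 0.66 = 0.0623502 m
Δh = 0.0414295 + 0.0552475 + 0.052968784 + 0.0623502 = 0.211995984 m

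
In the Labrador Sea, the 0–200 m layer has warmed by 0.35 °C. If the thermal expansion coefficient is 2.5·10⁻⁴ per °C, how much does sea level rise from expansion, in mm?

about 18 mm

Δh = αΔT·H = 2.5×10⁻⁴ × 0.35 × 200 = 0.01750 m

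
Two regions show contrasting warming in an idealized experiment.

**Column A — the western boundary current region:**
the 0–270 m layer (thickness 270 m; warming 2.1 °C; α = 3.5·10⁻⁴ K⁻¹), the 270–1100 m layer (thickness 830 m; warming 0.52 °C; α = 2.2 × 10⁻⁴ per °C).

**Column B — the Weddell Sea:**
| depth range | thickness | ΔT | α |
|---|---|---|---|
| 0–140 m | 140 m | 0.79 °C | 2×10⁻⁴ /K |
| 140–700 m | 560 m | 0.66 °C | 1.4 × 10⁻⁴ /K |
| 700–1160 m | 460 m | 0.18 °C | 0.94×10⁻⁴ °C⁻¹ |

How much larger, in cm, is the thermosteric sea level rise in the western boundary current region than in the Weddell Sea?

A Layer 1: 2.1 × 270 × 3.5×10⁻⁴ = 0.19845 m
A 270–1100 m: 2.2×10⁻⁴ × 830 × 0.52 = 0.094952 m
A total: 0.293402 m
B Layer 1: 2×10⁻⁴ × 0.79 × 140 = 0.02212 m
B 140–700 m: 0.66 × 1.4×10⁻⁴ × 560 = 0.051744 m
B 460 × 0.18 × 0.94×10⁻⁴ = 0.0077832 m
B total: 0.0816472 m
Difference: 0.293402 − 0.0816472 = 0.2117548 m

Δh_A − Δh_B ≈ 21 cm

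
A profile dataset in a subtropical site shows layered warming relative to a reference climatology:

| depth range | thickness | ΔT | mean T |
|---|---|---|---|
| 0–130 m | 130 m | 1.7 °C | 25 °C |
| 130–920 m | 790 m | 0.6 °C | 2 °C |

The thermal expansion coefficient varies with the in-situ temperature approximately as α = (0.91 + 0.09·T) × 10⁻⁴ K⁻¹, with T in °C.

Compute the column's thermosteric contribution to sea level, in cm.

Layer 1: α = (0.91 + 0.09×25)×10⁻⁴ = 3.16×10⁻⁴ K⁻¹
Layer 2: α = (0.91 + 0.09×2)×10⁻⁴ = 1.09×10⁻⁴ K⁻¹
Layer 1: 3.16×10⁻⁴ × 1.7 × 130 = 0.069836 m
130–920 m: 1.09×10⁻⁴ × 0.6 × 790 = 0.051666 m
Δh = 0.069836 + 0.051666 = 0.121502 m ≈ 12.2 cm

Δh ≈ 12.2 cm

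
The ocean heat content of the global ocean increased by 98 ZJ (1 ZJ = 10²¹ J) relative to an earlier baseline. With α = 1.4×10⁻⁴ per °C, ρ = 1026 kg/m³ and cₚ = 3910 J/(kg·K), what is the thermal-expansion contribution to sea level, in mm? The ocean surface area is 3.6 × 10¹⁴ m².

Δh ≈ 9.50 mm

Per unit area: Q = 98×10²¹ / (3.6×10¹⁴) ≈ 2.722×10⁸ J/m²
Δh = αQ/(ρcₚ) = 1.4×10⁻⁴ × 2.722×10⁸ / (1026 × 3910) ≈ 0.0094993 m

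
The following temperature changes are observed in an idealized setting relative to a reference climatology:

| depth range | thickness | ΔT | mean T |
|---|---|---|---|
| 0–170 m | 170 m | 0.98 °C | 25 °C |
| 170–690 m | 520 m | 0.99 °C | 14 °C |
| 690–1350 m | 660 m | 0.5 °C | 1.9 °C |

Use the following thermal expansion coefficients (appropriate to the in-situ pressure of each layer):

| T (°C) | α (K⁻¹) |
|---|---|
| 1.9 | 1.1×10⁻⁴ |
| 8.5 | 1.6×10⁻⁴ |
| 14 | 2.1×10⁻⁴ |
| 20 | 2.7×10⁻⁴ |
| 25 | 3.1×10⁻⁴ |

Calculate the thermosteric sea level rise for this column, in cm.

Layer 1 at 25 °C → α = 3.1×10⁻⁴ K⁻¹
Layer 2 at 14 °C → α = 2.1×10⁻⁴ K⁻¹
Layer 3 at 1.9 °C → α = 1.1×10⁻⁴ K⁻¹
0–170 m: 170 × 3.1×10⁻⁴ × 0.98 = 0.051646 m
520 × 0.99 × 2.1×10⁻⁴ = 0.108108 m
Layer 3: 660 × 0.5 × 1.1×10⁻⁴ = 0.03630 m
Δh = 0.051646 + 0.108108 + 0.03630 = 0.196054 m ≈ 20 cm

Δh = 20 cm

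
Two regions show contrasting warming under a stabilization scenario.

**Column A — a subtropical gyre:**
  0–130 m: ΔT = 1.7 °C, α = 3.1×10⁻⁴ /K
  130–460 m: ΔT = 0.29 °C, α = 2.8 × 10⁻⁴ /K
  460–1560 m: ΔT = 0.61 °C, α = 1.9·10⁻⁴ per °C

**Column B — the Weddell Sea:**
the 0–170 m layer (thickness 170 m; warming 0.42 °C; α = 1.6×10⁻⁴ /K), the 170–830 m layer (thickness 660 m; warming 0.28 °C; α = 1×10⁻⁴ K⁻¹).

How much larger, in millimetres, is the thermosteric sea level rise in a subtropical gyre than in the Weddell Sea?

193 mm

A 3.1×10⁻⁴ × 1.7 × 130 = 0.06851 m
A 330 × 2.8×10⁻⁴ × 0.29 = 0.026796 m
A Layer 3: 0.61 × 1.9×10⁻⁴ × 1100 = 0.12749 m
A total: 0.222796 m
B 0–170 m: 1.6×10⁻⁴ × 0.42 × 170 = 0.011424 m
B Layer 2: 1×10⁻⁴ × 660 × 0.28 = 0.01848 m
B total: 0.029904 m
Difference: 0.222796 − 0.029904 = 0.192892 m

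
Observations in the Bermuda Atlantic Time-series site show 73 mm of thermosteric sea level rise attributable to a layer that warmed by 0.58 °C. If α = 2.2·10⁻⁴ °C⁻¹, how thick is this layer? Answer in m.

H = Δh/(αΔT) = 0.073 / (2.2×10⁻⁴ × 0.58) ≈ 572.1 m

572 m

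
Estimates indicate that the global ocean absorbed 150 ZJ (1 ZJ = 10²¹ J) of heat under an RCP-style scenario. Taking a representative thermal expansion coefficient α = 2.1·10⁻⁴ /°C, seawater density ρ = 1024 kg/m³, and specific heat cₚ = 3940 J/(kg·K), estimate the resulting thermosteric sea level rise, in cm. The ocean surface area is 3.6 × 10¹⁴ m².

2.17 cm of thermosteric rise

Per unit area: Q = 150×10²¹ / (3.6×10¹⁴) ≈ 4.167×10⁸ J/m²
Δh = αQ/(ρcₚ) = 2.1×10⁻⁴ × 4.167×10⁸ / (1024 × 3940) ≈ 0.021689 m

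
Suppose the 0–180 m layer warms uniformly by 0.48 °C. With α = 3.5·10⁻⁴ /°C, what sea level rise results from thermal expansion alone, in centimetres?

Δh = αΔT·H = 3.5×10⁻⁴ × 0.48 × 180 = 0.03024 m

Δh ≈ 3.0 cm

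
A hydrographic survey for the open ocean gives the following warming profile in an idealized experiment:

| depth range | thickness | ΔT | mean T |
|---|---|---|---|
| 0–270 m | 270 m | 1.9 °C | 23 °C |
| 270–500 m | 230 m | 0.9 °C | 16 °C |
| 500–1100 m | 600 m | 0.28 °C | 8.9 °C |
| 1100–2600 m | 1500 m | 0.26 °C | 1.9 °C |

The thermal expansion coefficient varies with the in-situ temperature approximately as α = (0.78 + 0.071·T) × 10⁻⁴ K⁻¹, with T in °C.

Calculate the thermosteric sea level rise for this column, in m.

Δh ≈ 0.223 m

Layer 1: α = (0.78 + 0.071×23)×10⁻⁴ = 2.413×10⁻⁴ K⁻¹
Layer 2: α = (0.78 + 0.071×16)×10⁻⁴ = 1.916×10⁻⁴ K⁻¹
Layer 3: α = (0.78 + 0.071×8.9)×10⁻⁴ = 1.4119×10⁻⁴ K⁻¹
Layer 4: α = (0.78 + 0.071×1.9)×10⁻⁴ = 0.9149×10⁻⁴ K⁻¹
0–270 m: 270 × 1.9 × 2.413×10⁻⁴ = 0.1237869 m
Layer 2: 1.916×10⁻⁴ × 0.9 × 230 = 0.0396612 m
600 × 0.28 × 1.4119×10⁻⁴ = 0.02371992 m
0.9149×10⁻⁴ × 1500 × 0.26 = 0.0356811 m
Δh = 0.1237869 + 0.0396612 + 0.02371992 + 0.0356811 = 0.22284912 m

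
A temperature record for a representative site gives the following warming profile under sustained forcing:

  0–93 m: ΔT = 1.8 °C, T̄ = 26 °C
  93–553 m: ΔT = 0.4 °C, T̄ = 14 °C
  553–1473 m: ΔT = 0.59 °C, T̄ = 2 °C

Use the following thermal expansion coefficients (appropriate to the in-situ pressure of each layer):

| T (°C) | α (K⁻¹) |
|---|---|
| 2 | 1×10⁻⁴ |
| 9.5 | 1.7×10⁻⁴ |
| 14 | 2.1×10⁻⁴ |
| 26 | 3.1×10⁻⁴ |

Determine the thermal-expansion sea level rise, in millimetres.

Layer 1 at 26 °C → α = 3.1×10⁻⁴ K⁻¹
Layer 2 at 14 °C → α = 2.1×10⁻⁴ K⁻¹
Layer 3 at 2 °C → α = 1×10⁻⁴ K⁻¹
0–93 m: 3.1×10⁻⁴ × 93 × 1.8 = 0.051894 m
93–553 m: 0.4 × 460 × 2.1×10⁻⁴ = 0.03864 m
1×10⁻⁴ × 920 × 0.59 = 0.05428 m
Δh = 0.051894 + 0.03864 + 0.05428 = 0.144814 m

about 140 mm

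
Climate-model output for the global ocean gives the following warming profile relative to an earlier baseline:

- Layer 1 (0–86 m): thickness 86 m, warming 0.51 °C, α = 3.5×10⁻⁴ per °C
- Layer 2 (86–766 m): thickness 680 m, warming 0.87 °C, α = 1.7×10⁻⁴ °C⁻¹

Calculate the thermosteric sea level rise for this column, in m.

0.116 m

0–86 m: 0.51 × 3.5×10⁻⁴ × 86 = 0.015351 m
Layer 2: 1.7×10⁻⁴ × 0.87 × 680 = 0.100572 m
Δh = 0.015351 + 0.100572 = 0.115923 m ≈ 0.116 m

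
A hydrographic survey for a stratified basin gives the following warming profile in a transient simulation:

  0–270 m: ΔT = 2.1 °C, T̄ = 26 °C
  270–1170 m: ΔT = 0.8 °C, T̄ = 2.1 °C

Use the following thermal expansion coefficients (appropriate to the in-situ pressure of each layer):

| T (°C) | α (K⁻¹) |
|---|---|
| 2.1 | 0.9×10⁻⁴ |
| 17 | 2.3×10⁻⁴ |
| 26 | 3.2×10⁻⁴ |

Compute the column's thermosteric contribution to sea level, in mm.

Layer 1 at 26 °C → α = 3.2×10⁻⁴ K⁻¹
Layer 2 at 2.1 °C → α = 0.9×10⁻⁴ K⁻¹
0–270 m: 270 × 3.2×10⁻⁴ × 2.1 = 0.18144 m
Layer 2: 0.8 × 0.9×10⁻⁴ × 900 = 0.06480 m
Δh = 0.18144 + 0.06480 = 0.24624 m ≈ 246 mm

Δh ≈ 246 mm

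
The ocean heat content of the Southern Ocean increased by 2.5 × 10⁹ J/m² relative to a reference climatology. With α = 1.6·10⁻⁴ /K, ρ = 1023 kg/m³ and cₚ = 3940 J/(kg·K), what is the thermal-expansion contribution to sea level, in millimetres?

Δh = 99.2 mm

Δh = αQ/(ρcₚ) = 1.6×10⁻⁴ × 2.5×10⁹ / (1023 × 3940) ≈ 0.09924 m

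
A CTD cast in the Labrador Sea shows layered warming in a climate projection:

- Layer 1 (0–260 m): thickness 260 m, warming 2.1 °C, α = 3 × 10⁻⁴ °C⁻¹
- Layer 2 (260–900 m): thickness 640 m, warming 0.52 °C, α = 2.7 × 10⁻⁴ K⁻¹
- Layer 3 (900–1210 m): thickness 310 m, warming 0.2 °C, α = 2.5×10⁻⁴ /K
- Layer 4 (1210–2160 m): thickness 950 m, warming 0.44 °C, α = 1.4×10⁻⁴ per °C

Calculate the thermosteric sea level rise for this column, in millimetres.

Layer 1: 3×10⁻⁴ × 2.1 × 260 = 0.16380 m
2.7×10⁻⁴ × 0.52 × 640 = 0.089856 m
900–1210 m: 0.2 × 2.5×10⁻⁴ × 310 = 0.01550 m
950 × 1.4×10⁻⁴ × 0.44 = 0.05852 m
Δh = 0.16380 + 0.089856 + 0.01550 + 0.05852 = 0.327676 m

about 330 mm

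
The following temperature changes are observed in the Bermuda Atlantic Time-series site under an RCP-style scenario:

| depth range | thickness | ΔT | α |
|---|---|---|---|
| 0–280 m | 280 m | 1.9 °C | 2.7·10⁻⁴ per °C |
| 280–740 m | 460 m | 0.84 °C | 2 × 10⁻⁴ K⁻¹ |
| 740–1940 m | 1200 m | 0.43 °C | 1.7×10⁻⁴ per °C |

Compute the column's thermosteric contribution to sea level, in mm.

309 mm of thermosteric rise

Layer 1: 280 × 1.9 × 2.7×10⁻⁴ = 0.14364 m
460 × 2×10⁻⁴ × 0.84 = 0.07728 m
Layer 3: 0.43 × 1200 × 1.7×10⁻⁴ = 0.08772 m
Δh = 0.14364 + 0.07728 + 0.08772 = 0.30864 m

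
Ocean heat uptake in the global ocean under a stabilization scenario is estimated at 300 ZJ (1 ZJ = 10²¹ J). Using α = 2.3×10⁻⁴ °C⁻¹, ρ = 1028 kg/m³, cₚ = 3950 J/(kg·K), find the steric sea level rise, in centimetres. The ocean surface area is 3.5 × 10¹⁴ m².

Per unit area: Q = 300×10²¹ / (3.5×10¹⁴) ≈ 8.571×10⁸ J/m²
Δh = αQ/(ρcₚ) = 2.3×10⁻⁴ × 8.571×10⁸ / (1028 × 3950) ≈ 0.048548 m

4.9 cm of thermosteric rise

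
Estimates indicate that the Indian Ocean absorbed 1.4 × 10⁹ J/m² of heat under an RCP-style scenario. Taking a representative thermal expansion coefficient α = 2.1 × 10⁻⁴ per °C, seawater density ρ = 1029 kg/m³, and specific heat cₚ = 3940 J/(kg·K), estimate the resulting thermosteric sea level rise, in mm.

Δh = αQ/(ρcₚ) = 2.1×10⁻⁴ × 1.4×10⁹ / (1029 × 3940) ≈ 0.072516 m

Δh ≈ 72.5 mm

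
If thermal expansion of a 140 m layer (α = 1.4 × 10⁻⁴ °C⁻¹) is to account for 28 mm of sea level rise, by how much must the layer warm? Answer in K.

ΔT = Δh/(αH) = 0.028 / (1.4×10⁻⁴ × 140) ≈ 1.429 K

1.43 K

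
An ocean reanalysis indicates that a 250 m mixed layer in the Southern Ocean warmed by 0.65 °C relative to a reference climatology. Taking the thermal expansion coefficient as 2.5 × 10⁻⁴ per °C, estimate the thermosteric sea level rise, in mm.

Δh = αΔT·H = 2.5×10⁻⁴ × 0.65 × 250 = 0.040625 m

41 mm of thermosteric rise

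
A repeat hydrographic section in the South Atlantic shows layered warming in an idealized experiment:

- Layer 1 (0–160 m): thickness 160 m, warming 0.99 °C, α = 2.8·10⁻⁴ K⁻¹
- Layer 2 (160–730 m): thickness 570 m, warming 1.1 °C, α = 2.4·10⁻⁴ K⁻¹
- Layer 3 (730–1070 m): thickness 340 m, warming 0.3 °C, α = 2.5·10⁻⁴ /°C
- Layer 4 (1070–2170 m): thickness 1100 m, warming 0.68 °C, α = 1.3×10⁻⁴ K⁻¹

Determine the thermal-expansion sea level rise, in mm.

Δh = 318 mm

0–160 m: 2.8×10⁻⁴ × 0.99 × 160 = 0.044352 m
Layer 2: 1.1 × 2.4×10⁻⁴ × 570 = 0.15048 m
2.5×10⁻⁴ × 340 × 0.3 = 0.02550 m
1070–2170 m: 1100 × 0.68 × 1.3×10⁻⁴ = 0.09724 m
Δh = 0.044352 + 0.15048 + 0.02550 + 0.09724 = 0.317572 m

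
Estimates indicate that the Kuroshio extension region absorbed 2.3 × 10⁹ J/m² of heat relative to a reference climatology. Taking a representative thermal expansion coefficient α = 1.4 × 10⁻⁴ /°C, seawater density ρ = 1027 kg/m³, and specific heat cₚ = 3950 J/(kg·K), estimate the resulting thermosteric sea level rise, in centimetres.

Δh = αQ/(ρcₚ) = 1.4×10⁻⁴ × 2.3×10⁹ / (1027 × 3950) ≈ 0.079376 m

Δh = 7.94 cm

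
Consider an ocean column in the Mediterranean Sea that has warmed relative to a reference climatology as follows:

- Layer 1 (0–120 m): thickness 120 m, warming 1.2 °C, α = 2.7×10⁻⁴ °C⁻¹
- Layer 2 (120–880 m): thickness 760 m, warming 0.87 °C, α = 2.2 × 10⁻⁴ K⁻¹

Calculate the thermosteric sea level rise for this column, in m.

Layer 1: 2.7×10⁻⁴ × 1.2 × 120 = 0.03888 m
120–880 m: 0.87 × 760 × 2.2×10⁻⁴ = 0.145464 m
Δh = 0.03888 + 0.145464 = 0.184344 m

Δh = 0.18 m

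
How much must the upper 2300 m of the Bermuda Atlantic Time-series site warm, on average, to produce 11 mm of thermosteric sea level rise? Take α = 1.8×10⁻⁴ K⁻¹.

ΔT = Δh/(αH) = 0.011 / (1.8×10⁻⁴ × 2300) ≈ 0.02657 K

0.027 K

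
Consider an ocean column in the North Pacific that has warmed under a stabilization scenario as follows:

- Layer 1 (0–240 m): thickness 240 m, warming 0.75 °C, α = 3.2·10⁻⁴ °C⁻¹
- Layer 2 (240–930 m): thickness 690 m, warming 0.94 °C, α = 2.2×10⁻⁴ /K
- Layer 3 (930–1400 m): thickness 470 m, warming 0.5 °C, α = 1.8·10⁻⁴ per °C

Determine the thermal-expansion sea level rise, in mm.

0–240 m: 3.2×10⁻⁴ × 0.75 × 240 = 0.05760 m
240–930 m: 690 × 0.94 × 2.2×10⁻⁴ = 0.142692 m
930–1400 m: 1.8×10⁻⁴ × 0.5 × 470 = 0.04230 m
Δh = 0.05760 + 0.142692 + 0.04230 = 0.242592 m

240 mm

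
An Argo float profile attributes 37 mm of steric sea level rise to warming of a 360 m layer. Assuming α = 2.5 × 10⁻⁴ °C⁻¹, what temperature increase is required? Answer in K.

ΔT = Δh/(αH) = 0.037 / (2.5×10⁻⁴ × 360) ≈ 0.4111 K

ΔT ≈ 0.411 K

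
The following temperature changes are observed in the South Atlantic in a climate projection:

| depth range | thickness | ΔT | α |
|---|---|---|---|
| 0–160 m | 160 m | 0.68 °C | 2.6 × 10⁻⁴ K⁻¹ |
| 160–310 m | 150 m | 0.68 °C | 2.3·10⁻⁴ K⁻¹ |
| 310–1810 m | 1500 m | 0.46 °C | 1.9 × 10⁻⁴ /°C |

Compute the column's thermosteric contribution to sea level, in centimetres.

0–160 m: 0.68 × 160 × 2.6×10⁻⁴ = 0.028288 m
Layer 2: 0.68 × 150 × 2.3×10⁻⁴ = 0.02346 m
Layer 3: 0.46 × 1500 × 1.9×10⁻⁴ = 0.13110 m
Δh = 0.028288 + 0.02346 + 0.13110 = 0.182848 m ≈ 18.3 cm

Δh = 18.3 cm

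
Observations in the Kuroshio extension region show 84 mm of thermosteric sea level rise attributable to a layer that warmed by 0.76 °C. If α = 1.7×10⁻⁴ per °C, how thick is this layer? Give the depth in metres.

H ≈ 650 m

H = Δh/(αΔT) = 0.084 / (1.7×10⁻⁴ × 0.76) ≈ 650.2 m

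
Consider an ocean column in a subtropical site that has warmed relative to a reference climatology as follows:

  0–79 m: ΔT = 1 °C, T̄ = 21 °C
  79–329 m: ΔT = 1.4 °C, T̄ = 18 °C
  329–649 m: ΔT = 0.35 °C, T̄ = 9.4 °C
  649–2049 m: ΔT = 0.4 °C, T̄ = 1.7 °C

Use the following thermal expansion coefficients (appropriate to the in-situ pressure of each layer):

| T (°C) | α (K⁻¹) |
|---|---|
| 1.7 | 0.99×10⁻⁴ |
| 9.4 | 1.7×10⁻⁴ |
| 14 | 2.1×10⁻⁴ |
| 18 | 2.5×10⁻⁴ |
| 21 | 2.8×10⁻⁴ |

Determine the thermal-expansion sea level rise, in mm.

Δh ≈ 180 mm

Layer 1 at 21 °C → α = 2.8×10⁻⁴ K⁻¹
Layer 2 at 18 °C → α = 2.5×10⁻⁴ K⁻¹
Layer 3 at 9.4 °C → α = 1.7×10⁻⁴ K⁻¹
Layer 4 at 1.7 °C → α = 0.99×10⁻⁴ K⁻¹
Layer 1: 1 × 2.8×10⁻⁴ × 79 = 0.02212 m
79–329 m: 250 × 2.5×10⁻⁴ × 1.4 = 0.08750 m
Layer 3: 320 × 0.35 × 1.7×10⁻⁴ = 0.01904 m
Layer 4: 0.99×10⁻⁴ × 1400 × 0.4 = 0.05544 m
Δh = 0.02212 + 0.08750 + 0.01904 + 0.05544 = 0.18410 m ≈ 180 mm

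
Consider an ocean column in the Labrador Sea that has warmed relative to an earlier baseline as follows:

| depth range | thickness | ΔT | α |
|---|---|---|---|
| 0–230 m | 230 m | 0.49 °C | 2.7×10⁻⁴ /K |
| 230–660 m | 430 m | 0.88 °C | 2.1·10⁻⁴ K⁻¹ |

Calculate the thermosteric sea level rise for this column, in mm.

0.49 × 230 × 2.7×10⁻⁴ = 0.030429 m
2.1×10⁻⁴ × 430 × 0.88 = 0.079464 m
Δh = 0.030429 + 0.079464 = 0.109893 m ≈ 110 mm

110 mm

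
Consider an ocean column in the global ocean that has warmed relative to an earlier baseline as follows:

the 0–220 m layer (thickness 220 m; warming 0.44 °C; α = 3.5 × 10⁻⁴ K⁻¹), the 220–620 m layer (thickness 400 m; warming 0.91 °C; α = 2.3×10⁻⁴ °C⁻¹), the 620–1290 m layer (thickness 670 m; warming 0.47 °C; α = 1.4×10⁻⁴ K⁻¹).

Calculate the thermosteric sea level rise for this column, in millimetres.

about 162 mm

Layer 1: 3.5×10⁻⁴ × 220 × 0.44 = 0.03388 m
2.3×10⁻⁴ × 400 × 0.91 = 0.08372 m
620–1290 m: 670 × 1.4×10⁻⁴ × 0.47 = 0.044086 m
Δh = 0.03388 + 0.08372 + 0.044086 = 0.161686 m ≈ 162 mm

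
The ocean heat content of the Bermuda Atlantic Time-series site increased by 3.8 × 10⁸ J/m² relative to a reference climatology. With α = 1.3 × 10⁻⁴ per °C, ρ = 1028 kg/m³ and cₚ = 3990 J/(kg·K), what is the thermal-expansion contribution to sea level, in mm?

12 mm

Δh = αQ/(ρcₚ) = 1.3×10⁻⁴ × 3.8×10⁸ / (1028 × 3990) ≈ 0.012044 m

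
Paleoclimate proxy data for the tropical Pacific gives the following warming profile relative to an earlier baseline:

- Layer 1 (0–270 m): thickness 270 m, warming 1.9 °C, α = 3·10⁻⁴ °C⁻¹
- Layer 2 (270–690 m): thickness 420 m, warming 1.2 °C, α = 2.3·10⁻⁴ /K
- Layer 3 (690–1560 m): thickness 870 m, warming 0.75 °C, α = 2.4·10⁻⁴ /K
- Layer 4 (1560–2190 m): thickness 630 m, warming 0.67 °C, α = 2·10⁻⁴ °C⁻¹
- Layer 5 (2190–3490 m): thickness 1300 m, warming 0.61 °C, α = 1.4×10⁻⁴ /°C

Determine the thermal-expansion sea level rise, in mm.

about 620 mm

0–270 m: 270 × 1.9 × 3×10⁻⁴ = 0.15390 m
Layer 2: 1.2 × 2.3×10⁻⁴ × 420 = 0.11592 m
690–1560 m: 2.4×10⁻⁴ × 870 × 0.75 = 0.15660 m
Layer 4: 2×10⁻⁴ × 630 × 0.67 = 0.08442 m
0.61 × 1.4×10⁻⁴ × 1300 = 0.11102 m
Δh = 0.15390 + 0.11592 + 0.15660 + 0.08442 + 0.11102 = 0.62186 m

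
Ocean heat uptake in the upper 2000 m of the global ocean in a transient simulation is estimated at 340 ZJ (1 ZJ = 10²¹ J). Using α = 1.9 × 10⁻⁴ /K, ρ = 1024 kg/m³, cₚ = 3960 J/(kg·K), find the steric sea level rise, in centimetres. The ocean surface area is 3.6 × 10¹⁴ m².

Δh ≈ 4.43 cm

Per unit area: Q = 340×10²¹ / (3.6×10¹⁴) ≈ 9.444×10⁸ J/m²
Δh = αQ/(ρcₚ) = 1.9×10⁻⁴ × 9.444×10⁸ / (1024 × 3960) ≈ 0.04425 m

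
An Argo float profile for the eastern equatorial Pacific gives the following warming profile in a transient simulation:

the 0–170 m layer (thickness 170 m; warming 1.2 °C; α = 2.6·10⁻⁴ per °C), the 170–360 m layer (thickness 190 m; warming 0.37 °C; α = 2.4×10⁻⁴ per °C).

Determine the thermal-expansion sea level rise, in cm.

0–170 m: 1.2 × 170 × 2.6×10⁻⁴ = 0.05304 m
Layer 2: 190 × 2.4×10⁻⁴ × 0.37 = 0.016872 m
Δh = 0.05304 + 0.016872 = 0.069912 m ≈ 6.99 cm

Δh = 6.99 cm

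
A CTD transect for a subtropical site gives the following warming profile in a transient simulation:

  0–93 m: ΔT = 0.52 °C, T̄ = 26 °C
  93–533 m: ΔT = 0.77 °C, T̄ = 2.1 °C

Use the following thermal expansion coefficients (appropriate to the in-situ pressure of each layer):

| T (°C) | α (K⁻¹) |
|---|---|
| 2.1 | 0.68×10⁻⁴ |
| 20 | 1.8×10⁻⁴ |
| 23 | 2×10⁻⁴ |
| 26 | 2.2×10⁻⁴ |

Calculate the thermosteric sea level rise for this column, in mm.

Layer 1 at 26 °C → α = 2.2×10⁻⁴ K⁻¹
Layer 2 at 2.1 °C → α = 0.68×10⁻⁴ K⁻¹
0–93 m: 0.52 × 2.2×10⁻⁴ × 93 = 0.0106392 m
0.68×10⁻⁴ × 440 × 0.77 = 0.0230384 m
Δh = 0.0106392 + 0.0230384 = 0.0336776 m

34 mm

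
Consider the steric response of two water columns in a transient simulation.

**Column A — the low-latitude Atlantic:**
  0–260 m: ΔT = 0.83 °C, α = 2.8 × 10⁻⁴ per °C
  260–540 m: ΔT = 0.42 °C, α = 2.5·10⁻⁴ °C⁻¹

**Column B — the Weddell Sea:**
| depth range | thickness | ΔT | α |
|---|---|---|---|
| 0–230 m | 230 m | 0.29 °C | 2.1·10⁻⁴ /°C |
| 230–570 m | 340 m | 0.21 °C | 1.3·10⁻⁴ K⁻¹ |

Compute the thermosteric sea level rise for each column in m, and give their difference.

A: 0.0898 m; B: 0.0233 m; difference 0.0665 m

A 260 × 0.83 × 2.8×10⁻⁴ = 0.060424 m
A 260–540 m: 0.42 × 2.5×10⁻⁴ × 280 = 0.02940 m
A total: 0.089824 m
B 0–230 m: 230 × 0.29 × 2.1×10⁻⁴ = 0.014007 m
B 340 × 0.21 × 1.3×10⁻⁴ = 0.009282 m
B total: 0.023289 m
Difference: 0.089824 − 0.023289 = 0.066535 m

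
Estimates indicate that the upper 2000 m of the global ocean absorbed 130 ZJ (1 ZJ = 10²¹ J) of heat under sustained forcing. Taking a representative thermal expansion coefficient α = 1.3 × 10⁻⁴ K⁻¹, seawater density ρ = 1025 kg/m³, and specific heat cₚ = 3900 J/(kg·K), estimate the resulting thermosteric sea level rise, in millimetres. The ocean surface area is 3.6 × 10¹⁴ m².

Δh ≈ 12 mm

Per unit area: Q = 130×10²¹ / (3.6×10¹⁴) ≈ 3.611×10⁸ J/m²
Δh = αQ/(ρcₚ) = 1.3×10⁻⁴ × 3.611×10⁸ / (1025 × 3900) ≈ 0.011743 m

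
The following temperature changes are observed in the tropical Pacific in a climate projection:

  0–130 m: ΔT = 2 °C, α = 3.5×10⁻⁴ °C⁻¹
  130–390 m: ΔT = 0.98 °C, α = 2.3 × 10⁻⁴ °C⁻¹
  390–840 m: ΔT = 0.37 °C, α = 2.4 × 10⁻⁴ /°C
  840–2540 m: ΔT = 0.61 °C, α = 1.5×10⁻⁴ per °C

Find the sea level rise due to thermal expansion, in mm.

345 mm of thermosteric rise

0–130 m: 2 × 3.5×10⁻⁴ × 130 = 0.09100 m
130–390 m: 0.98 × 260 × 2.3×10⁻⁴ = 0.058604 m
Layer 3: 0.37 × 450 × 2.4×10⁻⁴ = 0.03996 m
1.5×10⁻⁴ × 1700 × 0.61 = 0.15555 m
Δh = 0.09100 + 0.058604 + 0.03996 + 0.15555 = 0.345114 m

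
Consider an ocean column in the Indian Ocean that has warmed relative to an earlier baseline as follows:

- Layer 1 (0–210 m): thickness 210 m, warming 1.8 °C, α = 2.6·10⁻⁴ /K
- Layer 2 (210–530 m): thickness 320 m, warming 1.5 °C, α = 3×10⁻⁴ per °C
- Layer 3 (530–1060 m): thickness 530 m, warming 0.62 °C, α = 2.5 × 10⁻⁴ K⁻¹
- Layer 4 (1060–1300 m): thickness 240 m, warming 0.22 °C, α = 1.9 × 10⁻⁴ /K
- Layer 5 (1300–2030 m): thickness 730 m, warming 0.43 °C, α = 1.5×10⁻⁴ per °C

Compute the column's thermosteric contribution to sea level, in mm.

382 mm of thermosteric rise

0–210 m: 210 × 1.8 × 2.6×10⁻⁴ = 0.09828 m
Layer 2: 3×10⁻⁴ × 320 × 1.5 = 0.14400 m
530–1060 m: 530 × 2.5×10⁻⁴ × 0.62 = 0.08215 m
240 × 1.9×10⁻⁴ × 0.22 = 0.010032 m
Layer 5: 730 × 0.43 × 1.5×10⁻⁴ = 0.047085 m
Δh = 0.09828 + 0.14400 + 0.08215 + 0.010032 + 0.047085 = 0.381547 m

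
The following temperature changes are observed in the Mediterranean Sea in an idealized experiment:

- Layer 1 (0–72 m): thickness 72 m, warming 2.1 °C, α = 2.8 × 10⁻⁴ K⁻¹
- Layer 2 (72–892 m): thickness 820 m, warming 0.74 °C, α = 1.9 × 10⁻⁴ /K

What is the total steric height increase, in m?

0.16 m of thermosteric rise

72 × 2.8×10⁻⁴ × 2.1 = 0.042336 m
72–892 m: 0.74 × 820 × 1.9×10⁻⁴ = 0.115292 m
Δh = 0.042336 + 0.115292 = 0.157628 m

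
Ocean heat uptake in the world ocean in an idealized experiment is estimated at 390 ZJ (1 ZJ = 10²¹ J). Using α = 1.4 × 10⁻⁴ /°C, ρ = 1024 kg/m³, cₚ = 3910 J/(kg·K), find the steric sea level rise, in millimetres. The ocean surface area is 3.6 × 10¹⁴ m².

Δh ≈ 38 mm

Per unit area: Q = 390×10²¹ / (3.6×10¹⁴) ≈ 1.083×10⁹ J/m²
Δh = αQ/(ρcₚ) = 1.4×10⁻⁴ × 1.083×10⁹ / (1024 × 3910) ≈ 0.037869 m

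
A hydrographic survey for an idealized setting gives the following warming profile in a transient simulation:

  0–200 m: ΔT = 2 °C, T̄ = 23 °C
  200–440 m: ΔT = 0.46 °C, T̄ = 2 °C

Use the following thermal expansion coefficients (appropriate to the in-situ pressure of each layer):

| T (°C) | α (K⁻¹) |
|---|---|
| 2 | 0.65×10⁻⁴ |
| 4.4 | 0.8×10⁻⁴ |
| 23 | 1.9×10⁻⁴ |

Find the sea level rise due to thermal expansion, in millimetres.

Layer 1 at 23 °C → α = 1.9×10⁻⁴ K⁻¹
Layer 2 at 2 °C → α = 0.65×10⁻⁴ K⁻¹
Layer 1: 1.9×10⁻⁴ × 200 × 2 = 0.07600 m
200–440 m: 0.46 × 0.65×10⁻⁴ × 240 = 0.007176 m
Δh = 0.07600 + 0.007176 = 0.083176 m ≈ 83 mm

Δh ≈ 83 mm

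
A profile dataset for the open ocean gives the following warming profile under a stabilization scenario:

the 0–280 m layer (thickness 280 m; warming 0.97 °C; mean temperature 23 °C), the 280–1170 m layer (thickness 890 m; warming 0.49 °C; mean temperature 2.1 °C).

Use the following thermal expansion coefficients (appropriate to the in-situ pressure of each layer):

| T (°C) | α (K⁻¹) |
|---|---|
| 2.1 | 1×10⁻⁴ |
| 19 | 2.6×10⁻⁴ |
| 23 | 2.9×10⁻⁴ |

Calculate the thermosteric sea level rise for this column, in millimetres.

Δh = 122 mm

Layer 1 at 23 °C → α = 2.9×10⁻⁴ K⁻¹
Layer 2 at 2.1 °C → α = 1×10⁻⁴ K⁻¹
Layer 1: 280 × 2.9×10⁻⁴ × 0.97 = 0.078764 m
Layer 2: 1×10⁻⁴ × 890 × 0.49 = 0.04361 m
Δh = 0.078764 + 0.04361 = 0.122374 m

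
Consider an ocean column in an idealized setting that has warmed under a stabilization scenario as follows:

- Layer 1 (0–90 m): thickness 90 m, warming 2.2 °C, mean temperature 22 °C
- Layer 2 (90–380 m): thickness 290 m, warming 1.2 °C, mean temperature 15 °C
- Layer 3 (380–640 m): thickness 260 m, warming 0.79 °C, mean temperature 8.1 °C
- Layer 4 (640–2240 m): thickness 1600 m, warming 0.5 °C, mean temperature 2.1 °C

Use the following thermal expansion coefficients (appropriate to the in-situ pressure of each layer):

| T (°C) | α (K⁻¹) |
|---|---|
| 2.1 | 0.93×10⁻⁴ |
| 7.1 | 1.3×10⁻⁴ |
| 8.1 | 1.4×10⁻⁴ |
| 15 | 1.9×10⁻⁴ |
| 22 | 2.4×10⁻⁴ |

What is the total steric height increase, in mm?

about 220 mm

Layer 1 at 22 °C → α = 2.4×10⁻⁴ K⁻¹
Layer 2 at 15 °C → α = 1.9×10⁻⁴ K⁻¹
Layer 3 at 8.1 °C → α = 1.4×10⁻⁴ K⁻¹
Layer 4 at 2.1 °C → α = 0.93×10⁻⁴ K⁻¹
0–90 m: 90 × 2.4×10⁻⁴ × 2.2 = 0.04752 m
1.2 × 1.9×10⁻⁴ × 290 = 0.06612 m
380–640 m: 1.4×10⁻⁴ × 260 × 0.79 = 0.028756 m
Layer 4: 0.5 × 1600 × 0.93×10⁻⁴ = 0.07440 m
Δh = 0.04752 + 0.06612 + 0.028756 + 0.07440 = 0.216796 m ≈ 220 mm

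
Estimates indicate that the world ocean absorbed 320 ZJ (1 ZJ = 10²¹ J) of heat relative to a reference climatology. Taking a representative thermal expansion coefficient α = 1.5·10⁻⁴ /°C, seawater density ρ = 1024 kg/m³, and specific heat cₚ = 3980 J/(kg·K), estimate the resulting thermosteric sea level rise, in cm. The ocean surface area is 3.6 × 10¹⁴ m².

Per unit area: Q = 320×10²¹ / (3.6×10¹⁴) ≈ 8.889×10⁸ J/m²
Δh = αQ/(ρcₚ) = 1.5×10⁻⁴ × 8.889×10⁸ / (1024 × 3980) ≈ 0.032716 m

Δh ≈ 3.3 cm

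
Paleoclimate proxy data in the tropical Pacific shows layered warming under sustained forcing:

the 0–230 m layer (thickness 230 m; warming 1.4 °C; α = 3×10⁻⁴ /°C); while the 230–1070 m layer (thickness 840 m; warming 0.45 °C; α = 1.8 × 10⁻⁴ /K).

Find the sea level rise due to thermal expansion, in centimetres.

Δh ≈ 16 cm

Layer 1: 1.4 × 230 × 3×10⁻⁴ = 0.09660 m
230–1070 m: 0.45 × 1.8×10⁻⁴ × 840 = 0.06804 m
Δh = 0.09660 + 0.06804 = 0.16464 m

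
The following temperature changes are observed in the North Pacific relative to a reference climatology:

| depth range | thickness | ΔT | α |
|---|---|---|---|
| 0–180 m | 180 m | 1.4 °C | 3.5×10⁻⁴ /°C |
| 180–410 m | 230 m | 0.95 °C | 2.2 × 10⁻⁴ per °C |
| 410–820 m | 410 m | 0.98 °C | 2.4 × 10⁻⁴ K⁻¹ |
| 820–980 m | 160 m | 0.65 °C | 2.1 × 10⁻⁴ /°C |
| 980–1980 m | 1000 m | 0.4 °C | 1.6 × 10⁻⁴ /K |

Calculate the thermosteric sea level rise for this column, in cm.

Δh ≈ 31.9 cm

180 × 3.5×10⁻⁴ × 1.4 = 0.08820 m
Layer 2: 2.2×10⁻⁴ × 0.95 × 230 = 0.04807 m
410–820 m: 2.4×10⁻⁴ × 0.98 × 410 = 0.096432 m
Layer 4: 2.1×10⁻⁴ × 0.65 × 160 = 0.02184 m
1000 × 0.4 × 1.6×10⁻⁴ = 0.06400 m
Δh = 0.08820 + 0.04807 + 0.096432 + 0.02184 + 0.06400 = 0.318542 m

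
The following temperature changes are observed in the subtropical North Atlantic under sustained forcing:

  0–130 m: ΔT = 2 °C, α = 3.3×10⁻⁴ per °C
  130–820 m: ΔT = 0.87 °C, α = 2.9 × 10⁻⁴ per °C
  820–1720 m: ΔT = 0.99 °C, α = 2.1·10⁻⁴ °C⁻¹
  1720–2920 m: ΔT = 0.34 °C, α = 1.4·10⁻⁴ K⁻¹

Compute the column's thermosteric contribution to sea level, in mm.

Layer 1: 2 × 130 × 3.3×10⁻⁴ = 0.08580 m
Layer 2: 690 × 2.9×10⁻⁴ × 0.87 = 0.174087 m
Layer 3: 900 × 2.1×10⁻⁴ × 0.99 = 0.18711 m
Layer 4: 0.34 × 1200 × 1.4×10⁻⁴ = 0.05712 m
Δh = 0.08580 + 0.174087 + 0.18711 + 0.05712 = 0.504117 m ≈ 504 mm

504 mm of thermosteric rise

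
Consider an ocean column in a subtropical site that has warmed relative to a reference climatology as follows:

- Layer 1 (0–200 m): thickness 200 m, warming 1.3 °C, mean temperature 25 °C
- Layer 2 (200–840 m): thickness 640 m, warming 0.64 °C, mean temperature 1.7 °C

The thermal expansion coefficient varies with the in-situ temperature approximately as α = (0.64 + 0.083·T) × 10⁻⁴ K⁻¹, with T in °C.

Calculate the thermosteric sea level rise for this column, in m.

Layer 1: α = (0.64 + 0.083×25)×10⁻⁴ = 2.715×10⁻⁴ K⁻¹
Layer 2: α = (0.64 + 0.083×1.7)×10⁻⁴ = 0.7811×10⁻⁴ K⁻¹
2.715×10⁻⁴ × 1.3 × 200 = 0.07059 m
200–840 m: 640 × 0.7811×10⁻⁴ × 0.64 = 0.031993856 m
Δh = 0.07059 + 0.031993856 = 0.102583856 m ≈ 0.103 m

0.103 m of thermosteric rise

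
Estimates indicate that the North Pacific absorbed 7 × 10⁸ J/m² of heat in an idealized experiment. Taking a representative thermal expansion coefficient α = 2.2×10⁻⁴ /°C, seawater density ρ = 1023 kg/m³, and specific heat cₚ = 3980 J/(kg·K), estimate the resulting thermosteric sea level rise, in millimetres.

Δh = αQ/(ρcₚ) = 2.2×10⁻⁴ × 7×10⁸ / (1023 × 3980) ≈ 0.037824 m

about 37.8 mm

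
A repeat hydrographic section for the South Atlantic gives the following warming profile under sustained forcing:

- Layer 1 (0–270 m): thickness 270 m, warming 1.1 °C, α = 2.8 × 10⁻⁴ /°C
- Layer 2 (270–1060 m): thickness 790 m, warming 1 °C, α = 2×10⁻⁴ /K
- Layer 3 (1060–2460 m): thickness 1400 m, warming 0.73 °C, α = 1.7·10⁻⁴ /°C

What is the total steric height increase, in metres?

about 0.415 m

0–270 m: 270 × 2.8×10⁻⁴ × 1.1 = 0.08316 m
790 × 2×10⁻⁴ × 1 = 0.15800 m
Layer 3: 0.73 × 1.7×10⁻⁴ × 1400 = 0.17374 m
Δh = 0.08316 + 0.15800 + 0.17374 = 0.41490 m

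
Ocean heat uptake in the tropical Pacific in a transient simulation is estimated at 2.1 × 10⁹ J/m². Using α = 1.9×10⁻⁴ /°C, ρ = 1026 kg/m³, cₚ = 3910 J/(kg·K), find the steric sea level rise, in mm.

Δh = αQ/(ρcₚ) = 1.9×10⁻⁴ × 2.1×10⁹ / (1026 × 3910) ≈ 0.09946 m

99 mm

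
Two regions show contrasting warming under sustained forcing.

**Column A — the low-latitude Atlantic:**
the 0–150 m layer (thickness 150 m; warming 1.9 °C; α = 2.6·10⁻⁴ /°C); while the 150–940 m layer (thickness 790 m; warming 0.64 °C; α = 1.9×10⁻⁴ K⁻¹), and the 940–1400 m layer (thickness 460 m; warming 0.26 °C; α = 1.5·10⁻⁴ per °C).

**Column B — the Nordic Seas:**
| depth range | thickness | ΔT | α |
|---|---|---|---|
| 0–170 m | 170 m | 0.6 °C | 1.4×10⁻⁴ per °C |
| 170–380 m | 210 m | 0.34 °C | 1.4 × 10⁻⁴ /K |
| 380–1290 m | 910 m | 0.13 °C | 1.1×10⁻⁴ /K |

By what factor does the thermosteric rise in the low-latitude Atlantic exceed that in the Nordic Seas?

5.04

A 0–150 m: 150 × 1.9 × 2.6×10⁻⁴ = 0.07410 m
A 790 × 1.9×10⁻⁴ × 0.64 = 0.096064 m
A 1.5×10⁻⁴ × 460 × 0.26 = 0.01794 m
A total: 0.188104 m
B 1.4×10⁻⁴ × 0.6 × 170 = 0.01428 m
B 170–380 m: 1.4×10⁻⁴ × 0.34 × 210 = 0.009996 m
B Layer 3: 0.13 × 910 × 1.1×10⁻⁴ = 0.013013 m
B total: 0.037289 m
Ratio: 0.188104 / 0.037289 ≈ 5.044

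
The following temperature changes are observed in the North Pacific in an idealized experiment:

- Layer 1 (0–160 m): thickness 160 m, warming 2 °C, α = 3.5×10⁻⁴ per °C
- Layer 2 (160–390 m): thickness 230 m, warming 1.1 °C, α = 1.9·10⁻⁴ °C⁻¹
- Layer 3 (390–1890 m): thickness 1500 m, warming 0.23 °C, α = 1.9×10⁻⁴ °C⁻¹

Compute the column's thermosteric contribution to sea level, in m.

Δh = 0.226 m

0–160 m: 2 × 160 × 3.5×10⁻⁴ = 0.11200 m
1.9×10⁻⁴ × 1.1 × 230 = 0.04807 m
0.23 × 1500 × 1.9×10⁻⁴ = 0.06555 m
Δh = 0.11200 + 0.04807 + 0.06555 = 0.22562 m ≈ 0.226 m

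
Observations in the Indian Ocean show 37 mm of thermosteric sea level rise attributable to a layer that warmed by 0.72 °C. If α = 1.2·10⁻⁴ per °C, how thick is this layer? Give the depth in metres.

about 428 m

H = Δh/(αΔT) = 0.037 / (1.2×10⁻⁴ × 0.72) ≈ 428.2 m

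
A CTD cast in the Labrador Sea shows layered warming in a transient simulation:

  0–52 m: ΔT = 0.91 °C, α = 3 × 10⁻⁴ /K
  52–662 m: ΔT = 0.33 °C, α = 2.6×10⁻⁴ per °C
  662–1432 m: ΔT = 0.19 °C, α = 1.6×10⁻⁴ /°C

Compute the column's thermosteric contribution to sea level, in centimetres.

Δh = 8.99 cm

52 × 3×10⁻⁴ × 0.91 = 0.014196 m
52–662 m: 610 × 2.6×10⁻⁴ × 0.33 = 0.052338 m
Layer 3: 770 × 0.19 × 1.6×10⁻⁴ = 0.023408 m
Δh = 0.014196 + 0.052338 + 0.023408 = 0.089942 m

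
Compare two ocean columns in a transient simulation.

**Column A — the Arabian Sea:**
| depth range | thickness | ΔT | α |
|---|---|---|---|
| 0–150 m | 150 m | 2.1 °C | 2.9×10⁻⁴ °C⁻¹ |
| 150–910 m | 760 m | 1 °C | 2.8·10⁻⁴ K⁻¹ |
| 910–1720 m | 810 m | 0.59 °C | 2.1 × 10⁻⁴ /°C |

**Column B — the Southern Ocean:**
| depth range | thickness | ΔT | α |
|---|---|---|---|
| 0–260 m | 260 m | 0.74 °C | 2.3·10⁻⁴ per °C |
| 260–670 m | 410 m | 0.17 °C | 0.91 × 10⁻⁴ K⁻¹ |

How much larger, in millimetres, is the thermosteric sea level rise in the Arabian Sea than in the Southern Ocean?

A Layer 1: 2.1 × 2.9×10⁻⁴ × 150 = 0.09135 m
A 1 × 2.8×10⁻⁴ × 760 = 0.21280 m
A 2.1×10⁻⁴ × 0.59 × 810 = 0.100359 m
A total: 0.404509 m
B 2.3×10⁻⁴ × 260 × 0.74 = 0.044252 m
B 260–670 m: 410 × 0.17 × 0.91×10⁻⁴ = 0.0063427 m
B total: 0.0505947 m
Difference: 0.404509 − 0.0505947 = 0.3539143 m

350 mm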